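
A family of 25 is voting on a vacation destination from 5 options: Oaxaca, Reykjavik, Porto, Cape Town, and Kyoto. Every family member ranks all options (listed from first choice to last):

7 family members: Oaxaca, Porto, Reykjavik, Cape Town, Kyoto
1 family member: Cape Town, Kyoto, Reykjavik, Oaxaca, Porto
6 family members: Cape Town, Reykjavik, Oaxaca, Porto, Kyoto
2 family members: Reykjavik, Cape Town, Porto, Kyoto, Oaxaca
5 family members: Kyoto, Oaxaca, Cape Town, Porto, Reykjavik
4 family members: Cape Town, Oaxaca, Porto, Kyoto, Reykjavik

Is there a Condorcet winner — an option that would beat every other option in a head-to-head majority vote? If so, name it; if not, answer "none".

Cape Town vs Oaxaca: 13–12 for Cape Town.
Cape Town vs Reykjavik: 16–9 for Cape Town.
Cape Town vs Porto: 18–7 for Cape Town.
Cape Town vs Kyoto: 20–5 for Cape Town.
Cape Town beats every other option head-to-head.

Cape Town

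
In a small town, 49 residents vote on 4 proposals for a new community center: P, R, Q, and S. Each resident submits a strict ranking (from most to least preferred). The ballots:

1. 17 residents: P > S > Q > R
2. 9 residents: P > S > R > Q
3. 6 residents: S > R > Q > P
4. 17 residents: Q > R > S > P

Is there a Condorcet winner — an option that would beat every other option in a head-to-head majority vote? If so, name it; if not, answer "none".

P

P vs R: 26–23 for P.
P vs Q: 26–23 for P.
P vs S: 26–23 for P.
P beats every other option head-to-head.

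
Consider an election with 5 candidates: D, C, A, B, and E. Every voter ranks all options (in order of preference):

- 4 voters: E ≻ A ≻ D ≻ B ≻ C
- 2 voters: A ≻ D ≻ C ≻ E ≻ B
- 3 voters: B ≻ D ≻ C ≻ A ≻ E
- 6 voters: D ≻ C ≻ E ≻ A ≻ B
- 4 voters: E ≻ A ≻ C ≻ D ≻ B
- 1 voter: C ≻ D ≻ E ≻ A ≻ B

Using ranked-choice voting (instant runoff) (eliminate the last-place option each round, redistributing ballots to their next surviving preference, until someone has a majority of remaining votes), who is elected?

D

Round 1: D 6, C 1, A 2, B 3, E 8. Eliminate C.
Round 2: D 7, A 2, B 3, E 8. Eliminate A.
Round 3: D 9, B 3, E 8. Eliminate B.
Round 4: D 12, E 8. D has a majority.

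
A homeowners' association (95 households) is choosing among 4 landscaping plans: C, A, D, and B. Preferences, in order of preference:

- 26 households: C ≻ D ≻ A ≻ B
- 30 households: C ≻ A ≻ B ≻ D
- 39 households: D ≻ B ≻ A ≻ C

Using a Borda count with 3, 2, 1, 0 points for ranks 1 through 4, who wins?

C: 26·3 + 30·3 + 39·0 = 168
A: 26·1 + 30·2 + 39·1 = 125
D: 26·2 + 30·0 + 39·3 = 169
B: 26·0 + 30·1 + 39·2 = 108
D has the highest Borda score (169).

D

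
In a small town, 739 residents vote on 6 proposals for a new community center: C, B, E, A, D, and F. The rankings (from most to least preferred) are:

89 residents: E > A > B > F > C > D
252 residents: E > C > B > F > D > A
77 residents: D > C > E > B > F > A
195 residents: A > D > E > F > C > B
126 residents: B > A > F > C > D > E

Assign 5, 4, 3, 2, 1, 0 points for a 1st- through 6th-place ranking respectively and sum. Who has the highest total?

E

C: 89·1 + 252·4 + 77·4 + 195·1 + 126·2 = 1852
B: 89·3 + 252·3 + 77·2 + 195·0 + 126·5 = 1807
E: 89·5 + 252·5 + 77·3 + 195·3 + 126·0 = 2521
A: 89·4 + 252·0 + 77·0 + 195·5 + 126·4 = 1835
D: 89·0 + 252·1 + 77·5 + 195·4 + 126·1 = 1543
F: 89·2 + 252·2 + 77·1 + 195·2 + 126·3 = 1527
E has the highest Borda score (2521).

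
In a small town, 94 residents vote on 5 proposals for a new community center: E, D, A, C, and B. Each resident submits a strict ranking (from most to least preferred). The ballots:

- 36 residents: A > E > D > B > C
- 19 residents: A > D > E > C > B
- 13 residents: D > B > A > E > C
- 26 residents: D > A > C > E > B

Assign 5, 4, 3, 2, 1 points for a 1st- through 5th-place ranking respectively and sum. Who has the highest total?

A

E: 36·4 + 19·3 + 13·2 + 26·2 = 279
D: 36·3 + 19·4 + 13·5 + 26·5 = 379
A: 36·5 + 19·5 + 13·3 + 26·4 = 418
C: 36·1 + 19·2 + 13·1 + 26·3 = 165
B: 36·2 + 19·1 + 13·4 + 26·1 = 169
A has the highest Borda score (418).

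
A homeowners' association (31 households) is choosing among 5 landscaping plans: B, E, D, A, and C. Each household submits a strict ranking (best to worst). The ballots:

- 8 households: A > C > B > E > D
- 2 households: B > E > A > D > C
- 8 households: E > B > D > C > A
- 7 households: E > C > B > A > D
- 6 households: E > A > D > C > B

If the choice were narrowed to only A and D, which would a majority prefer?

Voters preferring A to D: 23; preferring D to A: 8.
A wins the head-to-head.

A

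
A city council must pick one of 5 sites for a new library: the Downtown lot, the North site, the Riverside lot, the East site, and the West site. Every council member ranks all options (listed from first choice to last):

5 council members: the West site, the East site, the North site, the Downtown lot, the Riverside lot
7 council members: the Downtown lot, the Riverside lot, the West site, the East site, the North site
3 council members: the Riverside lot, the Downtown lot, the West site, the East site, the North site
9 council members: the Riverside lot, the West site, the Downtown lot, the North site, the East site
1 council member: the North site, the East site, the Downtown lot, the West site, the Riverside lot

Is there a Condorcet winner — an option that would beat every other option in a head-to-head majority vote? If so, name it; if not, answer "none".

none

Checking pairwise contests:
the West site beats the Downtown lot 14–11.
the Downtown lot beats the North site 19–6.
the Downtown lot beats the Riverside lot 13–12.
the Downtown lot beats the East site 19–6.
the Riverside lot beats the West site 19–6.
Every option loses at least one head-to-head, so there is no Condorcet winner.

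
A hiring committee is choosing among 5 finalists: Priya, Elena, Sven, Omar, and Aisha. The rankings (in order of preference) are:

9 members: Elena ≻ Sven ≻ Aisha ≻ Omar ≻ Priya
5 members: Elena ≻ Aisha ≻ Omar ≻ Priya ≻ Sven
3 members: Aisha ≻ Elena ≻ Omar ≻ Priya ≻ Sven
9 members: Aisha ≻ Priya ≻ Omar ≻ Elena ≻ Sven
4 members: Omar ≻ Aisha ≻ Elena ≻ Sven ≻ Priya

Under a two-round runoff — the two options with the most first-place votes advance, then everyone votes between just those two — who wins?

Aisha

Round 1 first-place votes: Priya 0, Elena 14, Sven 0, Omar 4, Aisha 12.
Elena and Aisha advance.
Runoff: Elena is preferred to Aisha by 14 voters; Aisha by 16.
Aisha wins the runoff.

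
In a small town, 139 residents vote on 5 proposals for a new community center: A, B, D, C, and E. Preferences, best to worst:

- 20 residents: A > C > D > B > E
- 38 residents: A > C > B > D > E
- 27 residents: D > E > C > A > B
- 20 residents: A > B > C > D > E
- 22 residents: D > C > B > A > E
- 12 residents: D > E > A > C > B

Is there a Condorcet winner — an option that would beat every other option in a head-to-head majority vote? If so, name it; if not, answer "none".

A

A vs B: 117–22 for A.
A vs D: 78–61 for A.
A vs C: 90–49 for A.
A vs E: 100–39 for A.
A beats every other option head-to-head.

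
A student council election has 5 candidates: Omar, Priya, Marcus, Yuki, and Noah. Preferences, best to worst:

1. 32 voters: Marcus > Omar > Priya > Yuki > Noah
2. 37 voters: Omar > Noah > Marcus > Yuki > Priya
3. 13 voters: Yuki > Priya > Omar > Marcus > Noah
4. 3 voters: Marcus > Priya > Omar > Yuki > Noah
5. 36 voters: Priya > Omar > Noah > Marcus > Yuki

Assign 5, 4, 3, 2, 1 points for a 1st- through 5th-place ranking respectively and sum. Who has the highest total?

Omar

Omar: 32·4 + 37·5 + 13·3 + 3·3 + 36·4 = 505
Priya: 32·3 + 37·1 + 13·4 + 3·4 + 36·5 = 377
Marcus: 32·5 + 37·3 + 13·2 + 3·5 + 36·2 = 384
Yuki: 32·2 + 37·2 + 13·5 + 3·2 + 36·1 = 245
Noah: 32·1 + 37·4 + 13·1 + 3·1 + 36·3 = 304
Omar has the highest Borda score (505).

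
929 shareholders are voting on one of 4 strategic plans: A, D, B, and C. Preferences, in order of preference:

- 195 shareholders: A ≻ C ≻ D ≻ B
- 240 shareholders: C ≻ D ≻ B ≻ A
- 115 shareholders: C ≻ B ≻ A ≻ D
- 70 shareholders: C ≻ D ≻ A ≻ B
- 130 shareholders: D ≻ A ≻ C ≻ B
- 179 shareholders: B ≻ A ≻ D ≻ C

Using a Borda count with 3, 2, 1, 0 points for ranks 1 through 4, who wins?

A: 195·3 + 240·0 + 115·1 + 70·1 + 130·2 + 179·2 = 1388
D: 195·1 + 240·2 + 115·0 + 70·2 + 130·3 + 179·1 = 1384
B: 195·0 + 240·1 + 115·2 + 70·0 + 130·0 + 179·3 = 1007
C: 195·2 + 240·3 + 115·3 + 70·3 + 130·1 + 179·0 = 1795
C has the highest Borda score (1795).

C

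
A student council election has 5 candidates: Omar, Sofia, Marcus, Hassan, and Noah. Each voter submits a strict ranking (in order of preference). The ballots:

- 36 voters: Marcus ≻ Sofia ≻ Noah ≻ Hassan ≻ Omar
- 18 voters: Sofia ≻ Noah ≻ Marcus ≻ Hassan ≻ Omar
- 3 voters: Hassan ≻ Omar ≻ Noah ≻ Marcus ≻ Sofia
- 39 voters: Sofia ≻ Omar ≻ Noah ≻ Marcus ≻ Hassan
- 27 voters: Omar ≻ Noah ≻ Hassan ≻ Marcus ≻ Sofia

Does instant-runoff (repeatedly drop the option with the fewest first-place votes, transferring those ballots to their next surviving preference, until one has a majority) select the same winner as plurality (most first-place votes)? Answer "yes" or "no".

Instant-runoff — R1 Omar 27, Sofia 57, Marcus 36, Hassan 3, Noah 0 (Noah out); R2 Omar 27, Sofia 57, Marcus 36, Hassan 3 (Hassan out); R3 Omar 30, Sofia 57, Marcus 36 (Omar out); R4 Sofia 57, Marcus 66 (Marcus winner). Winner: Marcus.
Plurality — first-place votes: Omar 27, Sofia 57, Marcus 36, Hassan 3, Noah 0. Winner: Sofia.
The two methods disagree.

no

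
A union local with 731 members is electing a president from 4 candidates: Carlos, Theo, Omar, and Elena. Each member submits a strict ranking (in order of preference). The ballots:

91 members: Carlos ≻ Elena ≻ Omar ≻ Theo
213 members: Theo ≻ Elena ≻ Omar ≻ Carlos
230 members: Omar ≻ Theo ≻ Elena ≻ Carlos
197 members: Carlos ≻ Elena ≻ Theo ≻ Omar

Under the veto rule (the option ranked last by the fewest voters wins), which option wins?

Elena

Last-place votes: Carlos 443, Theo 91, Omar 197, Elena 0.
Elena is ranked last by the fewest voters, so Elena wins.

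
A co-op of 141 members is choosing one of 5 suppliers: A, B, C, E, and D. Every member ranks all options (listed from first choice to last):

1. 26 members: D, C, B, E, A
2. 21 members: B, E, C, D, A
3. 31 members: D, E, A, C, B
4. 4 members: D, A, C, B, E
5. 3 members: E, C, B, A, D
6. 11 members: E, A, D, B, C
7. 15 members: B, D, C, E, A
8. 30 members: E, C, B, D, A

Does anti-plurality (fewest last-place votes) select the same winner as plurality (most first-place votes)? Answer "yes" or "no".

yes

Anti-plurality — last-place votes: A 92, B 31, C 11, E 4, D 3. Winner: D.
Plurality — first-place votes: A 0, B 36, C 0, E 44, D 61. Winner: D.
The two methods agree.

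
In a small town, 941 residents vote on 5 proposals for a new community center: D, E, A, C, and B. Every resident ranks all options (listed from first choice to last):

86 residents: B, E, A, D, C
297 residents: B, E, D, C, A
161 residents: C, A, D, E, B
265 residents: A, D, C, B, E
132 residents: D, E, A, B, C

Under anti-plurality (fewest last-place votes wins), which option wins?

Last-place votes: D 0, E 265, A 297, C 218, B 161.
D is ranked last by the fewest voters, so D wins.

D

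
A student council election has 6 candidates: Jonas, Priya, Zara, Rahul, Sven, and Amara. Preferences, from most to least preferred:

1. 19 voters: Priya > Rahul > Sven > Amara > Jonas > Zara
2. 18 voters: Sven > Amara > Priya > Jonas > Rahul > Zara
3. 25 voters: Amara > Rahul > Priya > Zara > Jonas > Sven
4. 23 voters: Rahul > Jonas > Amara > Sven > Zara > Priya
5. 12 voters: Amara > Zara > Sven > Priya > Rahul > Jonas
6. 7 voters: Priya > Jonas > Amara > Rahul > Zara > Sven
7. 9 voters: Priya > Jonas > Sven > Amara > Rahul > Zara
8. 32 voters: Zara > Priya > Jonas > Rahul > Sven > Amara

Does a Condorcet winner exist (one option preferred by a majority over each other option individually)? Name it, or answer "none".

Checking pairwise contests:
Priya beats Jonas 122–23.
Amara beats Priya 78–67.
Jonas beats Zara 76–69.
Priya beats Rahul 97–48.
Jonas beats Sven 96–49.
Rahul beats Amara 74–71.
Every option loses at least one head-to-head, so there is no Condorcet winner.

none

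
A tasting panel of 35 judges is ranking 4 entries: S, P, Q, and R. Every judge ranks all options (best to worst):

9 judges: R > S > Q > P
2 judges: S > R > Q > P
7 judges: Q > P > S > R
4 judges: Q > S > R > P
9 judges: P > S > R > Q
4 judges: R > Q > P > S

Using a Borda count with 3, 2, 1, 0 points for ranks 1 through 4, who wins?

S

S: 9·2 + 2·3 + 7·1 + 4·2 + 9·2 + 4·0 = 57
P: 9·0 + 2·0 + 7·2 + 4·0 + 9·3 + 4·1 = 45
Q: 9·1 + 2·1 + 7·3 + 4·3 + 9·0 + 4·2 = 52
R: 9·3 + 2·2 + 7·0 + 4·1 + 9·1 + 4·3 = 56
S has the highest Borda score (57).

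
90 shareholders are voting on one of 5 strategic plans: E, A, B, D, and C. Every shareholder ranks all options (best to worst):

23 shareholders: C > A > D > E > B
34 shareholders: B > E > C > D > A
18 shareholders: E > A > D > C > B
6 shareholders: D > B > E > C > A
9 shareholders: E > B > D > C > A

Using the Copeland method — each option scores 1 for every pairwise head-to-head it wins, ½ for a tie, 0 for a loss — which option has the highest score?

E

E: beats A, B, D, and C → score 4.
A: loses to E, B, D, and C → score 0.
B: beats A and C; loses to E and D → score 2.
D: beats A and B; loses to E and C → score 2.
C: beats A and D; loses to E and B → score 2.
E has the best pairwise record.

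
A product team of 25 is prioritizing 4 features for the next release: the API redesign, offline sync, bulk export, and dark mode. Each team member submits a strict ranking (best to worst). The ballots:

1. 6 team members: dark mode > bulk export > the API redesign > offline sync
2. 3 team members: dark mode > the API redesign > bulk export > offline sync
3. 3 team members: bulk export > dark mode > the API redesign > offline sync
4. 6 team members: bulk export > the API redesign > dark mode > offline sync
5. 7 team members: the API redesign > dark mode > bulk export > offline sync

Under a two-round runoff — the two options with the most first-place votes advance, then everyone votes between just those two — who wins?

Round 1 first-place votes: the API redesign 7, offline sync 0, bulk export 9, dark mode 9.
bulk export and dark mode advance.
Runoff: bulk export is preferred to dark mode by 9 voters; dark mode by 16.
dark mode wins the runoff.

dark mode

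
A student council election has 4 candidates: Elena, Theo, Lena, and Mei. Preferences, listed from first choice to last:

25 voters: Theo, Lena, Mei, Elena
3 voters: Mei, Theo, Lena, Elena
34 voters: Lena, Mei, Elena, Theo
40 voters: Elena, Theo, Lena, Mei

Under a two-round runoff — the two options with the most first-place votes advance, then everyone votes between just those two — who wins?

Round 1 first-place votes: Elena 40, Theo 25, Lena 34, Mei 3.
Elena and Lena advance.
Runoff: Elena is preferred to Lena by 40 voters; Lena by 62.
Lena wins the runoff.

Lena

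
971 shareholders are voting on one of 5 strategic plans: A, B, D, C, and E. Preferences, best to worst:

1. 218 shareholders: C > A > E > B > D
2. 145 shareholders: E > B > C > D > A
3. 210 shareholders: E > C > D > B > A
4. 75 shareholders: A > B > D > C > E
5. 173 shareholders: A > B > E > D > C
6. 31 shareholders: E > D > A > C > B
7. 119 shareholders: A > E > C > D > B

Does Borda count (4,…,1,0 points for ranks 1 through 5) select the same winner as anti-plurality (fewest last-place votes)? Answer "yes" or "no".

yes

Borda — scores: A 2184, B 1607, D 1100, C 2136, E 2683. Winner: E.
Anti-plurality — last-place votes: A 355, B 150, D 218, C 173, E 75. Winner: E.
The two methods agree.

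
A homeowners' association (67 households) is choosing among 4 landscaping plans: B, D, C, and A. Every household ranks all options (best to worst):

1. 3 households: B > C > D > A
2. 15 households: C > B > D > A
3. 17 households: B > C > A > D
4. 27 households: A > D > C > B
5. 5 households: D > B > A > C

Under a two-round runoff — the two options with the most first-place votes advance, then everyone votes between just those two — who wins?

B

Round 1 first-place votes: B 20, D 5, C 15, A 27.
A and B advance.
Runoff: A is preferred to B by 27 voters; B by 40.
B wins the runoff.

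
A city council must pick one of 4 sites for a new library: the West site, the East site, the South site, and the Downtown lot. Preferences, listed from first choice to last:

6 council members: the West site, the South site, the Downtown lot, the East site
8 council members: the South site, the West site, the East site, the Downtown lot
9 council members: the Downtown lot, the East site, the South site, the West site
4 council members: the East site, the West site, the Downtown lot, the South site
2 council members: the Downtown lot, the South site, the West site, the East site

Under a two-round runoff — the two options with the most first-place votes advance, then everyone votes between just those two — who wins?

Round 1 first-place votes: the West site 6, the East site 4, the South site 8, the Downtown lot 11.
the Downtown lot and the South site advance.
Runoff: the Downtown lot is preferred to the South site by 15 voters; the South site by 14.
the Downtown lot wins the runoff.

the Downtown lot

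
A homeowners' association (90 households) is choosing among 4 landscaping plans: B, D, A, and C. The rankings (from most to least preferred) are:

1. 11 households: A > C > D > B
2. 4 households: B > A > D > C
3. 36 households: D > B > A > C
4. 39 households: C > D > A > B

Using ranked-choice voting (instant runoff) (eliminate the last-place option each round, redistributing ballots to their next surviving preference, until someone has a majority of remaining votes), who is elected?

Round 1: B 4, D 36, A 11, C 39. Eliminate B.
Round 2: D 36, A 15, C 39. Eliminate A.
Round 3: D 40, C 50. C has a majority.

C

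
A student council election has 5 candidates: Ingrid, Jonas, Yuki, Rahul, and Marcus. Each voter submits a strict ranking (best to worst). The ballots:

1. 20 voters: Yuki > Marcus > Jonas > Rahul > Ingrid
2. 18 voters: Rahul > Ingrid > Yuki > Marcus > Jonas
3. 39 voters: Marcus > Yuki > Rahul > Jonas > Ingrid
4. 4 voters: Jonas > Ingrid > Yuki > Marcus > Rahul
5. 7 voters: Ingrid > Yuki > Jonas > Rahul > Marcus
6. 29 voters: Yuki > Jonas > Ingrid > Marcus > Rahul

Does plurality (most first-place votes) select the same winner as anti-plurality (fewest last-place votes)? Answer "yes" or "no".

yes

Plurality — first-place votes: Ingrid 7, Jonas 4, Yuki 49, Rahul 18, Marcus 39. Winner: Yuki.
Anti-plurality — last-place votes: Ingrid 59, Jonas 18, Yuki 0, Rahul 33, Marcus 7. Winner: Yuki.
The two methods agree.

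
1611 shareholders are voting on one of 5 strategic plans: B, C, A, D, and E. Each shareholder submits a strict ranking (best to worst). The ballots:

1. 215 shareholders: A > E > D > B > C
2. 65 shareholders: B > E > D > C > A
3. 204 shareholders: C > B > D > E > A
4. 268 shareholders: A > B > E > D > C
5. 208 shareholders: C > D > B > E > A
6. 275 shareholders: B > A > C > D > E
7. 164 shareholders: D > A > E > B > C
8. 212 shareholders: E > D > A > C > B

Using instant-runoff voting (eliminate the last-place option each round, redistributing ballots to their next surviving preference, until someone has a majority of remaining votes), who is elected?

A

Round 1: B 340, C 412, A 483, D 164, E 212. Eliminate D.
Round 2: B 340, C 412, A 647, E 212. Eliminate E.
Round 3: B 340, C 412, A 859. A has a majority.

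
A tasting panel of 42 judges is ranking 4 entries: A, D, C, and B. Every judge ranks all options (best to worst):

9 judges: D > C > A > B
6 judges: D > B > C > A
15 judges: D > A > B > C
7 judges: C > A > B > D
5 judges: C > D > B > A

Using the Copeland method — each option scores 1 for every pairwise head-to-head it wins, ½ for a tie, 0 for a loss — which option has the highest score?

A: beats B; loses to D and C → score 1.
D: beats A, C, and B → score 3.
C: beats A; ties B; loses to D → score 1.5.
B: ties C; loses to A and D → score 0.5.
D has the best pairwise record.

D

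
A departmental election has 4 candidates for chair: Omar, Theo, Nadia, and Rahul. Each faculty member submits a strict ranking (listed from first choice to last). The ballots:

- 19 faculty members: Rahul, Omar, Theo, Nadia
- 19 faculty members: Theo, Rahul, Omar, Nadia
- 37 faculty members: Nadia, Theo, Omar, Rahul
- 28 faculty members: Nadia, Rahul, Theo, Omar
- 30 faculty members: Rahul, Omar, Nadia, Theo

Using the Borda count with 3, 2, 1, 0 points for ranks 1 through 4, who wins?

Omar: 19·2 + 19·1 + 37·1 + 28·0 + 30·2 = 154
Theo: 19·1 + 19·3 + 37·2 + 28·1 + 30·0 = 178
Nadia: 19·0 + 19·0 + 37·3 + 28·3 + 30·1 = 225
Rahul: 19·3 + 19·2 + 37·0 + 28·2 + 30·3 = 241
Rahul has the highest Borda score (241).

Rahul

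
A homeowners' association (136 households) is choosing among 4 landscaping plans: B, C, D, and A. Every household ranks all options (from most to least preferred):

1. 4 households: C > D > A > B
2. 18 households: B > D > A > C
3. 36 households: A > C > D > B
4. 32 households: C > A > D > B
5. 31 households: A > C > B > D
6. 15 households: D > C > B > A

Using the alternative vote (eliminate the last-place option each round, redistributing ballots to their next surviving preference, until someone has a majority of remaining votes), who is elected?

A

Round 1: B 18, C 36, D 15, A 67. Eliminate D.
Round 2: B 18, C 51, A 67. Eliminate B.
Round 3: C 51, A 85. A has a majority.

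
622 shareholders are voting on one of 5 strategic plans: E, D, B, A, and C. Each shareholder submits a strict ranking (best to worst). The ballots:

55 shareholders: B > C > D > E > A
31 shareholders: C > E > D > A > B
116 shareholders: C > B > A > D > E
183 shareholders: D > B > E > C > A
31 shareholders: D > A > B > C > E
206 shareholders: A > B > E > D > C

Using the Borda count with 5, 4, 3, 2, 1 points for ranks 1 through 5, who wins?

B

E: 55·2 + 31·4 + 116·1 + 183·3 + 31·1 + 206·3 = 1548
D: 55·3 + 31·3 + 116·2 + 183·5 + 31·5 + 206·2 = 1972
B: 55·5 + 31·1 + 116·4 + 183·4 + 31·3 + 206·4 = 2419
A: 55·1 + 31·2 + 116·3 + 183·1 + 31·4 + 206·5 = 1802
C: 55·4 + 31·5 + 116·5 + 183·2 + 31·2 + 206·1 = 1589
B has the highest Borda score (2419).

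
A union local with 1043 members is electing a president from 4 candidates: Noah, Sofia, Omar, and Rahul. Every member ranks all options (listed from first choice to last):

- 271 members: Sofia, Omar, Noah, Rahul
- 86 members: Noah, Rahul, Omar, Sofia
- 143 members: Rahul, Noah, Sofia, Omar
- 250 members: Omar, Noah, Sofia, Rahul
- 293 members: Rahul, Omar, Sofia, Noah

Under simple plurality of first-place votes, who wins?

First-place votes: Noah 86, Sofia 271, Omar 250, Rahul 436.
Rahul has the most first-place votes.

Rahul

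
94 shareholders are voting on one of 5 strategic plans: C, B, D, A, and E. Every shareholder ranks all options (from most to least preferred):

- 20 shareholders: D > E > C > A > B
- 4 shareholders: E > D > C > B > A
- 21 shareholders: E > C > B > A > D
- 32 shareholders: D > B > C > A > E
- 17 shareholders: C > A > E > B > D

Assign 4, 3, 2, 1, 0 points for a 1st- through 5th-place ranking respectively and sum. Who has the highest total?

C

C: 20·2 + 4·2 + 21·3 + 32·2 + 17·4 = 243
B: 20·0 + 4·1 + 21·2 + 32·3 + 17·1 = 159
D: 20·4 + 4·3 + 21·0 + 32·4 + 17·0 = 220
A: 20·1 + 4·0 + 21·1 + 32·1 + 17·3 = 124
E: 20·3 + 4·4 + 21·4 + 32·0 + 17·2 = 194
C has the highest Borda score (243).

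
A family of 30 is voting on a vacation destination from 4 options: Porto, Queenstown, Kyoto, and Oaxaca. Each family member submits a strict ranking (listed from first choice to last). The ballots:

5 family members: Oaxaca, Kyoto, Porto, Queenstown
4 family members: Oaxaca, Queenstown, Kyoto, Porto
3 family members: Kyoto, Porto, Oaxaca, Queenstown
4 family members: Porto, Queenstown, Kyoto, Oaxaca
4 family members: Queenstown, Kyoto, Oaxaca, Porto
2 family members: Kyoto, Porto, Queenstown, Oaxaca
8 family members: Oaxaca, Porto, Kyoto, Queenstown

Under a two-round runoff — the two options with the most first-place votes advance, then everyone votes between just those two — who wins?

Round 1 first-place votes: Porto 4, Queenstown 4, Kyoto 5, Oaxaca 17.
Oaxaca and Kyoto advance.
Runoff: Oaxaca is preferred to Kyoto by 17 voters; Kyoto by 13.
Oaxaca wins the runoff.

Oaxaca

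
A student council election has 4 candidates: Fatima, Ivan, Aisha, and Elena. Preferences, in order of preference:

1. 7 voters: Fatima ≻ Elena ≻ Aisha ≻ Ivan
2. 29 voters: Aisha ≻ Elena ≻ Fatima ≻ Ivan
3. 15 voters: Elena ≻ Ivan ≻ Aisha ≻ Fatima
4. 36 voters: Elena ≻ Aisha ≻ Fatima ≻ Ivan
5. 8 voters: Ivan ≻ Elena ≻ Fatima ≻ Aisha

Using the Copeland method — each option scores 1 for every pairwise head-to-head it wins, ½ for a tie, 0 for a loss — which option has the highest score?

Elena

Fatima: beats Ivan; loses to Aisha and Elena → score 1.
Ivan: loses to Fatima, Aisha, and Elena → score 0.
Aisha: beats Fatima and Ivan; loses to Elena → score 2.
Elena: beats Fatima, Ivan, and Aisha → score 3.
Elena has the best pairwise record.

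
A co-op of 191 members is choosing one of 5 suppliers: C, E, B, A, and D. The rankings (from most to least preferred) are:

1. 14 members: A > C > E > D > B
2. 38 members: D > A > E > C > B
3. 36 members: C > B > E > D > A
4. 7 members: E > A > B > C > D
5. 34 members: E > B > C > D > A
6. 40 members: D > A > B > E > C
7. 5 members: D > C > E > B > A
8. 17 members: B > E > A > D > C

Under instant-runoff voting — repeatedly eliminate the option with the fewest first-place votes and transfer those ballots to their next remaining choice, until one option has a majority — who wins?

Round 1: C 36, E 41, B 17, A 14, D 83. Eliminate A.
Round 2: C 50, E 41, B 17, D 83. Eliminate B.
Round 3: C 50, E 58, D 83. Eliminate C.
Round 4: E 108, D 83. E has a majority.

E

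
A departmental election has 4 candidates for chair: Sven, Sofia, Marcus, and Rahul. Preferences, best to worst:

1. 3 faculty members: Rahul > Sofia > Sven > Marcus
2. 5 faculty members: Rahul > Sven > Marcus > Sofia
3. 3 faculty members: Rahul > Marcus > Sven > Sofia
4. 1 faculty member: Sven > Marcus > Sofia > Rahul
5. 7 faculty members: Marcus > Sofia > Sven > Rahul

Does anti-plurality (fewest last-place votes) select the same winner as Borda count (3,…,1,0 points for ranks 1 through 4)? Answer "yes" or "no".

no

Anti-plurality — last-place votes: Sven 0, Sofia 8, Marcus 3, Rahul 8. Winner: Sven.
Borda — scores: Sven 26, Sofia 21, Marcus 34, Rahul 33. Winner: Marcus.
The two methods disagree.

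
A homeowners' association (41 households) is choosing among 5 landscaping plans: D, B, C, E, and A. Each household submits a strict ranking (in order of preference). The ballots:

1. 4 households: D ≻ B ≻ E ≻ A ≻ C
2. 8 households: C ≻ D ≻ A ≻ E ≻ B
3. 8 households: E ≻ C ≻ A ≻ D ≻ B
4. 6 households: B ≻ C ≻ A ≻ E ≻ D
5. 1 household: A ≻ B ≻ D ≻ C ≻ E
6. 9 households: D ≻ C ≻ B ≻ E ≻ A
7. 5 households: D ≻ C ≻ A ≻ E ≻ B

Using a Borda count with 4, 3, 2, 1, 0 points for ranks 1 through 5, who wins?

C

D: 4·4 + 8·3 + 8·1 + 6·0 + 1·2 + 9·4 + 5·4 = 106
B: 4·3 + 8·0 + 8·0 + 6·4 + 1·3 + 9·2 + 5·0 = 57
C: 4·0 + 8·4 + 8·3 + 6·3 + 1·1 + 9·3 + 5·3 = 117
E: 4·2 + 8·1 + 8·4 + 6·1 + 1·0 + 9·1 + 5·1 = 68
A: 4·1 + 8·2 + 8·2 + 6·2 + 1·4 + 9·0 + 5·2 = 62
C has the highest Borda score (117).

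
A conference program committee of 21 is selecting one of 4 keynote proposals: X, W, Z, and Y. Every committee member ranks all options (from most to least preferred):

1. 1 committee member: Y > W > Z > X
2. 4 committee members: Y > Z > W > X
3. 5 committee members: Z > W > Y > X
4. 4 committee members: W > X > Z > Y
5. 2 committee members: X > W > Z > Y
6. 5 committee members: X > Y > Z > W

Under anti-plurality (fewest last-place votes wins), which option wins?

Z

Last-place votes: X 10, W 5, Z 0, Y 6.
Z is ranked last by the fewest voters, so Z wins.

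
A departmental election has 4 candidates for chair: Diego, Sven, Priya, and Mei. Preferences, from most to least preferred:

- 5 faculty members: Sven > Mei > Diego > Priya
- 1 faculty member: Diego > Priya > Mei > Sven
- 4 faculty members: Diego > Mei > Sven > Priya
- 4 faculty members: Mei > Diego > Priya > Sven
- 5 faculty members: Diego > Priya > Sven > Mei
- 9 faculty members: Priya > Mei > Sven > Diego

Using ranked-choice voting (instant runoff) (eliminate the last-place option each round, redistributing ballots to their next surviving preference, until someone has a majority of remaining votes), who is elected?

Diego

Round 1: Diego 10, Sven 5, Priya 9, Mei 4. Eliminate Mei.
Round 2: Diego 14, Sven 5, Priya 9. Eliminate Sven.
Round 3: Diego 19, Priya 9. Diego has a majority.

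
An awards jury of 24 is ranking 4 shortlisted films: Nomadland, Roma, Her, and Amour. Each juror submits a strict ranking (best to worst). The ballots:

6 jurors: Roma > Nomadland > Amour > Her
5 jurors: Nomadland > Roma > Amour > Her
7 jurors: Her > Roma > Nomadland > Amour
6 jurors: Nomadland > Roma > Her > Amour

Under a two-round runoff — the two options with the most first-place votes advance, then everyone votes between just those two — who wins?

Round 1 first-place votes: Nomadland 11, Roma 6, Her 7, Amour 0.
Nomadland and Her advance.
Runoff: Nomadland is preferred to Her by 17 voters; Her by 7.
Nomadland wins the runoff.

Nomadland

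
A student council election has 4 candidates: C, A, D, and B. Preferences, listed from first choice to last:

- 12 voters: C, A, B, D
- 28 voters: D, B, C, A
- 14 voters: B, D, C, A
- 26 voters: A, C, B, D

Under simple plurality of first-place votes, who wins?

D

First-place votes: C 12, A 26, D 28, B 14.
D has the most first-place votes.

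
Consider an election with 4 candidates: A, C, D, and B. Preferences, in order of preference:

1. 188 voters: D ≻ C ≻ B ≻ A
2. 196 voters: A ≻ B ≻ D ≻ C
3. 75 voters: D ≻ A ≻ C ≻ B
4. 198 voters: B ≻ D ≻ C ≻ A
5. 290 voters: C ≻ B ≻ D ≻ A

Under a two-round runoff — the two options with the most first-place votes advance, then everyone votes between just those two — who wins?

Round 1 first-place votes: A 196, C 290, D 263, B 198.
C and D advance.
Runoff: C is preferred to D by 290 voters; D by 657.
D wins the runoff.

D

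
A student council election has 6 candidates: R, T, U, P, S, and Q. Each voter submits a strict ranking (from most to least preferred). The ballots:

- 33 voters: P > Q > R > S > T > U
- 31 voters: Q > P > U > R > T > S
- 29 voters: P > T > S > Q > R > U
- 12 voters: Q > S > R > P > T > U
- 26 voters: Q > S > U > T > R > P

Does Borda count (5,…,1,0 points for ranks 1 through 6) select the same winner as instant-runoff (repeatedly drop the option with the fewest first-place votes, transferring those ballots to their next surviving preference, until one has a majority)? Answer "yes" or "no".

Borda — scores: R 252, T 244, U 171, P 458, S 305, Q 535. Winner: Q.
Instant-runoff — R1 R 0, T 0, U 0, P 62, S 0, Q 69 (Q winner). Winner: Q.
The two methods agree.

yes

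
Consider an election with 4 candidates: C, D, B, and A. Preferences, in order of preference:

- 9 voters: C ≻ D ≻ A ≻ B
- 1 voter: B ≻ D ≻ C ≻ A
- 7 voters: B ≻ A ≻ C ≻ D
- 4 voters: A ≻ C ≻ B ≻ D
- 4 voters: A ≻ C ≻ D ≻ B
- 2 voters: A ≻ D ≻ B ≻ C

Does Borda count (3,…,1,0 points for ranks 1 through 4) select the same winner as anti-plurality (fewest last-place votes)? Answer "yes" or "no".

yes

Borda — scores: C 51, D 28, B 30, A 53. Winner: A.
Anti-plurality — last-place votes: C 2, D 11, B 13, A 1. Winner: A.
The two methods agree.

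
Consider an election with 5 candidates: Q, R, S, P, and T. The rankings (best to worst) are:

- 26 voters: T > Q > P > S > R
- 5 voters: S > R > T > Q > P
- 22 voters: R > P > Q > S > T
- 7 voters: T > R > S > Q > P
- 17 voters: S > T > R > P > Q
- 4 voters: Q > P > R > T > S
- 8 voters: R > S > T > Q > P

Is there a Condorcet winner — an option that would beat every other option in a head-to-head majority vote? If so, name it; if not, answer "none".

Checking pairwise contests:
R beats Q 59–30.
S beats R 48–41.
Q beats S 52–37.
Q beats P 50–39.
S beats T 52–37.
Every option loses at least one head-to-head, so there is no Condorcet winner.

none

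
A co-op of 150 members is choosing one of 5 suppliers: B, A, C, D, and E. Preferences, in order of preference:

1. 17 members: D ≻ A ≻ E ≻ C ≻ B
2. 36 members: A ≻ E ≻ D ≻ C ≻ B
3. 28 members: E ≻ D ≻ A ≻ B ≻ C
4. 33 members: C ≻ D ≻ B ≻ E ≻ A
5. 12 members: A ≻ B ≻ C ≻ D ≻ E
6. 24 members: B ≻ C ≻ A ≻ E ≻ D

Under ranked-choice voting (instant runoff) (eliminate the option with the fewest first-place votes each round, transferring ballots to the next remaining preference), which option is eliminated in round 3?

Round 1: B 24, A 48, C 33, D 17, E 28. Eliminate D.
Round 2: B 24, A 65, C 33, E 28. Eliminate B.
Round 3: A 65, C 57, E 28. Eliminate E.

E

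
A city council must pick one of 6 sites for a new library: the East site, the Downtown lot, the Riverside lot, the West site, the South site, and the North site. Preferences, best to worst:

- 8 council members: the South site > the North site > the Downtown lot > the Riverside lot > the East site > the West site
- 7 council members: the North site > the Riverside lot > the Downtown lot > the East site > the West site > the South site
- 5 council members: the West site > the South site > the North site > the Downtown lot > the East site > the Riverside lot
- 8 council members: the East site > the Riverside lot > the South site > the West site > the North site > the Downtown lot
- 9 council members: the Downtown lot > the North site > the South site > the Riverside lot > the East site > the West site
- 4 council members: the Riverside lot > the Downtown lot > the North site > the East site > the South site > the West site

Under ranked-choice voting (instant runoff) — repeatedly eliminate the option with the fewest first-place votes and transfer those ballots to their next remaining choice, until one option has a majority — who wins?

the South site

Round 1: the East site 8, the Downtown lot 9, the Riverside lot 4, the West site 5, the South site 8, the North site 7. Eliminate the Riverside lot.
Round 2: the East site 8, the Downtown lot 13, the West site 5, the South site 8, the North site 7. Eliminate the West site.
Round 3: the East site 8, the Downtown lot 13, the South site 13, the North site 7. Eliminate the North site.
Round 4: the East site 8, the Downtown lot 20, the South site 13. Eliminate the East site.
Round 5: the Downtown lot 20, the South site 21. The South site has a majority.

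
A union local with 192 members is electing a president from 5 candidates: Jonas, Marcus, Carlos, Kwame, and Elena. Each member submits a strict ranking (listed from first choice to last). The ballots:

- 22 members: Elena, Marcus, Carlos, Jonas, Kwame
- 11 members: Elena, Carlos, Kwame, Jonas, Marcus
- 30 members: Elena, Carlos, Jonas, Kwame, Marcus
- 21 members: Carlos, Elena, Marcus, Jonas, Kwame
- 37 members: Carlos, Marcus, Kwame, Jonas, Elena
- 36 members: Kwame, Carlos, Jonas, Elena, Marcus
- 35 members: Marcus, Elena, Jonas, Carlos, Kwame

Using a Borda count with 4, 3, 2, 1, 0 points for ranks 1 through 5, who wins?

Carlos

Jonas: 22·1 + 11·1 + 30·2 + 21·1 + 37·1 + 36·2 + 35·2 = 293
Marcus: 22·3 + 11·0 + 30·0 + 21·2 + 37·3 + 36·0 + 35·4 = 359
Carlos: 22·2 + 11·3 + 30·3 + 21·4 + 37·4 + 36·3 + 35·1 = 542
Kwame: 22·0 + 11·2 + 30·1 + 21·0 + 37·2 + 36·4 + 35·0 = 270
Elena: 22·4 + 11·4 + 30·4 + 21·3 + 37·0 + 36·1 + 35·3 = 456
Carlos has the highest Borda score (542).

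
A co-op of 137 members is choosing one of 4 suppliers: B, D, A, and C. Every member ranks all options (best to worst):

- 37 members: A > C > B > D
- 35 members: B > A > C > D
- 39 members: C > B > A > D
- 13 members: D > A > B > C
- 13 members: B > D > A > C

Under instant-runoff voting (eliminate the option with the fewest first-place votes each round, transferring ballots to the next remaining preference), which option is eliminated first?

Round 1: B 48, D 13, A 37, C 39. Eliminate D.

D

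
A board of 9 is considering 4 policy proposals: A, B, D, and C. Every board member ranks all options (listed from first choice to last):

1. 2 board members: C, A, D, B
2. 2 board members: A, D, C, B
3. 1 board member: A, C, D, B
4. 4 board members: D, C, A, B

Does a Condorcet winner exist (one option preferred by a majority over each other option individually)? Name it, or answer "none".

none

Checking pairwise contests:
C beats A 6–3.
A beats B 9–0.
A beats D 5–4.
D beats C 6–3.
Every option loses at least one head-to-head, so there is no Condorcet winner.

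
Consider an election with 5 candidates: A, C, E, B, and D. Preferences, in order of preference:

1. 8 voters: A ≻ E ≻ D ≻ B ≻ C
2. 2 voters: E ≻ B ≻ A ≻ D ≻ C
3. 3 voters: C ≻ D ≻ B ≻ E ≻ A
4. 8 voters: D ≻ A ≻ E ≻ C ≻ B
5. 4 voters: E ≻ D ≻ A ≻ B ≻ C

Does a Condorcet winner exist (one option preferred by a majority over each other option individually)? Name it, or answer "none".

none

Checking pairwise contests:
D beats A 15–10.
A beats C 22–3.
A beats E 16–9.
A beats B 20–5.
E beats D 14–11.
Every option loses at least one head-to-head, so there is no Condorcet winner.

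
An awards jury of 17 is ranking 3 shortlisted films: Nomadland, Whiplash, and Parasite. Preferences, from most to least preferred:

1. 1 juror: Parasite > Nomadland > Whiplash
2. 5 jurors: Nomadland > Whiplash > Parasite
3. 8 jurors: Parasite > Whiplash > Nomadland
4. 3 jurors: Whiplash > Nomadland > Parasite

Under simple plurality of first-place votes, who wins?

First-place votes: Nomadland 5, Whiplash 3, Parasite 9.
Parasite has the most first-place votes.

Parasite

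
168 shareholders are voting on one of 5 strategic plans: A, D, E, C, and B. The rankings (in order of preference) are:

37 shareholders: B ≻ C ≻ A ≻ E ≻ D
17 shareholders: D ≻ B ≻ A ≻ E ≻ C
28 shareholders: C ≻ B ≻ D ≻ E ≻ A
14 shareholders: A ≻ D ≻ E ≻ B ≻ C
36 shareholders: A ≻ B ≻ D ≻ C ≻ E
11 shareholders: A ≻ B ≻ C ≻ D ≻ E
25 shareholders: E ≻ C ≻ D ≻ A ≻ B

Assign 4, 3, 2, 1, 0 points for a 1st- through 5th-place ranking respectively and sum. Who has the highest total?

A: 37·2 + 17·2 + 28·0 + 14·4 + 36·4 + 11·4 + 25·1 = 377
D: 37·0 + 17·4 + 28·2 + 14·3 + 36·2 + 11·1 + 25·2 = 299
E: 37·1 + 17·1 + 28·1 + 14·2 + 36·0 + 11·0 + 25·4 = 210
C: 37·3 + 17·0 + 28·4 + 14·0 + 36·1 + 11·2 + 25·3 = 356
B: 37·4 + 17·3 + 28·3 + 14·1 + 36·3 + 11·3 + 25·0 = 438
B has the highest Borda score (438).

B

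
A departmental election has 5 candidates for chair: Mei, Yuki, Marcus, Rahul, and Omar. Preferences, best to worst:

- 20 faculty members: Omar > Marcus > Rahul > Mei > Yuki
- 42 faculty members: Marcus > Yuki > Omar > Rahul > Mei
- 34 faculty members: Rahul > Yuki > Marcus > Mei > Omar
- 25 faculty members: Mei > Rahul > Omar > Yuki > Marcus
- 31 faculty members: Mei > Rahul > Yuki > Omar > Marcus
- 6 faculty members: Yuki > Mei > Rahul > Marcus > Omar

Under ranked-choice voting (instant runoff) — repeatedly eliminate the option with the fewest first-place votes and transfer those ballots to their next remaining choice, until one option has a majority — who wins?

Marcus

Round 1: Mei 56, Yuki 6, Marcus 42, Rahul 34, Omar 20. Eliminate Yuki.
Round 2: Mei 62, Marcus 42, Rahul 34, Omar 20. Eliminate Omar.
Round 3: Mei 62, Marcus 62, Rahul 34. Eliminate Rahul.
Round 4: Mei 62, Marcus 96. Marcus has a majority.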